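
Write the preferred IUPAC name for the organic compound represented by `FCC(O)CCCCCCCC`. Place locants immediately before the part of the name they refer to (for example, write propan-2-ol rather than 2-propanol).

The longest chain bearing the –OH group is 10 carbons long (decane).
The principal characteristic group is an alcohol (–OH), named with the suffix -ol.
Number the chain so that numbering from this end puts the hydroxyl group at C-2 rather than C-9.
This places the hydroxyl at C-2; a fluoro group at C-1.
The name is 1-fluorodecan-2-ol.

1-fluorodecan-2-ol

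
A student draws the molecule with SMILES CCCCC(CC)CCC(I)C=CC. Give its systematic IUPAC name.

Counting along the main chain through the multiple bond gives 11 carbons: the parent is undecane.
A C=C double bond in the chain gives the infix -ene-.
Number the chain so that numbering from this end puts the double bond at C-2 rather than C-9.
With this numbering: the double bond between C-2 and C-3; an ethyl group at C-7; an iodo group at C-4.
Prefixes are listed alphabetically: ethyl, iodo.
Putting it together: 7-ethyl-4-iodoundec-2-ene.

7-ethyl-4-iodoundec-2-ene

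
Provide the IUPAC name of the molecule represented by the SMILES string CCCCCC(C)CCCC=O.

Counting along the main chain through the –CHO group gives 10 carbons: the parent is decane.
The highest-priority functional group is an aldehyde (terminal –CHO), so the name ends in -al.
Number the chain so that the aldehyde carbon is C-1 by definition.
That gives a methyl group at C-5.
Putting it together: 5-methyldecanal.

5-methyldecanal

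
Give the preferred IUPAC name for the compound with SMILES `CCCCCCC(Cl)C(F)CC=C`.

Counting along the main chain through the multiple bond gives 11 carbons: the parent is undecane.
A C=C double bond in the chain gives the infix -ene-.
Choose the numbering such that numbering from this end puts the double bond at C-1 rather than C-10.
With this numbering: the double bond between C-1 and C-2; a chloro group at C-5; a fluoro group at C-4.
Prefixes are listed alphabetically: chloro, fluoro.
The name is 5-chloro-4-fluoroundec-1-ene.

5-chloro-4-fluoroundec-1-ene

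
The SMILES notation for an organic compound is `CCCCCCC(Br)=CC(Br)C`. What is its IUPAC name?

Counting along the main chain through the multiple bond gives 10 carbons: the parent is decane.
The chain contains a C=C double bond, so the unsaturation ending is -ene.
Choose the numbering such that numbering from this end puts the double bond at C-3 rather than C-7.
This places the double bond between C-3 and C-4; bromo groups at C-2 and C-4.
The name is 2,4-dibromodec-3-ene.

2,4-dibromodec-3-ene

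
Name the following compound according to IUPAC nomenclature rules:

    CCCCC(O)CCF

Counting along the main chain through the –OH group gives 7 carbons: the parent is heptane.
An alcohol (–OH) is the principal characteristic group, giving the suffix -ol.
The numbering direction is chosen so that numbering from this end puts the hydroxyl group at C-3 rather than C-5.
That gives the hydroxyl at C-3; a fluoro group at C-1.
Assembling the pieces gives 1-fluoroheptan-3-ol.

1-fluoroheptan-3-ol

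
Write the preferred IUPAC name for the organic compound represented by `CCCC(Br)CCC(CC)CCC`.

The longest carbon chain is 10 atoms: the parent is decane.
The numbering direction is chosen so that the locant sets are identical either way, so the alphabetically earlier bromo substituent takes the lower locant (4 rather than 7).
This places a bromo group at C-4; an ethyl group at C-7.
Prefixes are listed alphabetically: bromo, ethyl.
The name is 4-bromo-7-ethyldecane.

4-bromo-7-ethyldecane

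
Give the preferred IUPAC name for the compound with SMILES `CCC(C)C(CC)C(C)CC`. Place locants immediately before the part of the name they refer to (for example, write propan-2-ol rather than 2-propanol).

The parent chain contains 7 carbons (heptane).
Both numbering directions give the same locant set; either may be used.
This places an ethyl group at C-4; methyl groups at C-3 and C-5.
Substituent prefixes are cited in alphabetical order (multiplying prefixes like di-/tri- are ignored for ordering).
Assembling the pieces gives 4-ethyl-3,5-dimethylheptane.

4-ethyl-3,5-dimethylheptane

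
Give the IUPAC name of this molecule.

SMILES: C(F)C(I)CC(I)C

The longest continuous carbon chain has 5 atoms, so the parent hydride is pentane.
Number the chain so that the substituent locant set {1,2,4} is lower than {2,4,5} at the first point of difference.
That gives a fluoro group at C-1; iodo groups at C-2 and C-4.
Substituent prefixes are cited in alphabetical order (multiplying prefixes like di-/tri- are ignored for ordering).
The name is 1-fluoro-2,4-diiodopentane.

1-fluoro-2,4-diiodopentane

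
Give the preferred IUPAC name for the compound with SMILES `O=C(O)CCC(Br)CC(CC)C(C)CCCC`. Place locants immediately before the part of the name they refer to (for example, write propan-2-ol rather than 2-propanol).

The longest chain bearing the –COOH group is 11 carbons long (undecane).
The principal characteristic group is a carboxylic acid (terminal –COOH), named with the suffix -oic acid.
Choose the numbering such that the carboxylic acid carbon is C-1 by definition.
This places a bromo group at C-4; an ethyl group at C-6; a methyl group at C-7.
The substituents are ordered alphabetically, ignoring any di-/tri- multipliers.
Assembling the pieces gives 4-bromo-6-ethyl-7-methylundecanoic acid.

4-bromo-6-ethyl-7-methylundecanoic acid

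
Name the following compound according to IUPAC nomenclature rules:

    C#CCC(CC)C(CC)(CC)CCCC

Counting along the main chain through the multiple bond gives 9 carbons: the parent is nonane.
The chain contains a C≡C triple bond, so the unsaturation ending is -yne.
Number the chain so that numbering from this end puts the triple bond at C-1 rather than C-8.
This places the triple bond between C-1 and C-2; ethyl groups at C-4 and C-5 (×2).
The name is 4,5,5-triethylnon-1-yne.

4,5,5-triethylnon-1-yne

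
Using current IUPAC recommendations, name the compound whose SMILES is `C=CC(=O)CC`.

The longest carbon chain that includes the carbonyl and the multiple bond has 5 carbons, so the parent hydride is pentane.
A ketone (C=O on an internal carbon) is the principal characteristic group, giving the suffix -one.
The chain contains a C=C double bond, so the unsaturation ending is -ene.
Number the chain so that numbering from this end puts the double bond at C-1 rather than C-4.
That gives the carbonyl at C-3; the double bond between C-1 and C-2.
Assembling the pieces gives pent-1-en-3-one.

pent-1-en-3-one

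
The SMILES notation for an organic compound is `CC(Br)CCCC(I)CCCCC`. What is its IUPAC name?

The longest continuous carbon chain has 11 atoms, so the parent hydride is undecane.
Number the chain so that the substituent locant set {2,6} is lower than {6,10} at the first point of difference.
With this numbering: a bromo group at C-2; an iodo group at C-6.
Substituent prefixes are cited in alphabetical order (multiplying prefixes like di-/tri- are ignored for ordering).
Putting it together: 2-bromo-6-iodoundecane.

2-bromo-6-iodoundecane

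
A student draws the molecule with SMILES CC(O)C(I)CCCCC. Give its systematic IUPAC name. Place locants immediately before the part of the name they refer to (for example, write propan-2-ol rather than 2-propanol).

The longest chain bearing the –OH group is 8 carbons long (octane).
The highest-priority functional group is an alcohol (–OH), so the name ends in -ol.
Choose the numbering such that numbering from this end puts the hydroxyl group at C-2 rather than C-7.
This places the hydroxyl at C-2; an iodo group at C-3.
Putting it together: 3-iodooctan-2-ol.

3-iodooctan-2-ol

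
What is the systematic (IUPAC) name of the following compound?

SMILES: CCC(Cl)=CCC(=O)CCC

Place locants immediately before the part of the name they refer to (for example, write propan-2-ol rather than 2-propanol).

The longest chain bearing the carbonyl and the multiple bond is 9 carbons long (nonane).
The principal characteristic group is a ketone (C=O on an internal carbon), named with the suffix -one.
The chain contains a C=C double bond, so the unsaturation ending is -ene.
Choose the numbering such that numbering from this end puts the carbonyl group at C-4 rather than C-6.
That gives the carbonyl at C-4; the double bond between C-6 and C-7; a chloro group at C-7.
The name is 7-chloronon-6-en-4-one.

7-chloronon-6-en-4-one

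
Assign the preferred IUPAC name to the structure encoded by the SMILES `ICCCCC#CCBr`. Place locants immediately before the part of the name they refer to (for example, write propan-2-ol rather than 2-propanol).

The longest chain bearing the multiple bond is 7 carbons long (heptane).
There is one C≡C triple bond, indicated by the ending -yne.
The numbering direction is chosen so that numbering from this end puts the triple bond at C-2 rather than C-5.
That gives the triple bond between C-2 and C-3; a bromo group at C-1; an iodo group at C-7.
Substituent prefixes are cited in alphabetical order (multiplying prefixes like di-/tri- are ignored for ordering).
Putting it together: 1-bromo-7-iodohept-2-yne.

1-bromo-7-iodohept-2-yne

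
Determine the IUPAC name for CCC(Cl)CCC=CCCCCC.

The longest carbon chain that includes the multiple bond has 12 carbons, so the parent hydride is dodecane.
There is one C=C double bond, indicated by the ending -ene.
The numbering direction is chosen so that the substituent locant set {3} is lower than {10} at the first point of difference.
With this numbering: the double bond between C-6 and C-7; a chloro group at C-3.
Putting it together: 3-chlorododec-6-ene.

3-chlorododec-6-ene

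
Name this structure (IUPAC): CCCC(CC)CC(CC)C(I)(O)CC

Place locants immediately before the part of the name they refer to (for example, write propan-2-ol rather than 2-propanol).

4,6-diethyl-3-iodononan-3-ol

Counting along the main chain through the –OH group gives 9 carbons: the parent is nonane.
The principal characteristic group is an alcohol (–OH), named with the suffix -ol.
Choose the numbering such that numbering from this end puts the hydroxyl group at C-3 rather than C-7.
This places the hydroxyl at C-3; ethyl groups at C-4 and C-6; an iodo group at C-3.
Prefixes are listed alphabetically: ethyl, iodo.
The name is 4,6-diethyl-3-iodononan-3-ol.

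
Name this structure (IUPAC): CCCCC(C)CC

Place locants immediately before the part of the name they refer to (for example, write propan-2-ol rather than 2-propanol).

3-methylheptane

The parent chain contains 7 carbons (heptane).
The numbering direction is chosen so that the substituent locant set {3} is lower than {5} at the first point of difference.
This places a methyl group at C-3.
Assembling the pieces gives 3-methylheptane.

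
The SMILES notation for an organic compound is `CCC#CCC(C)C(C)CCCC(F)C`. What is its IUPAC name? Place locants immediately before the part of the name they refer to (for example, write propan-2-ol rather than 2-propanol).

The longest carbon chain that includes the multiple bond has 12 carbons, so the parent hydride is dodecane.
There is one C≡C triple bond, indicated by the ending -yne.
The numbering direction is chosen so that numbering from this end puts the triple bond at C-3 rather than C-9.
With this numbering: the triple bond between C-3 and C-4; a fluoro group at C-11; methyl groups at C-6 and C-7.
Prefixes are listed alphabetically: fluoro, methyl.
Assembling the pieces gives 11-fluoro-6,7-dimethyldodec-3-yne.

11-fluoro-6,7-dimethyldodec-3-yne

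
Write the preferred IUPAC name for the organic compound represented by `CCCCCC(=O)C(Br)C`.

The longest chain bearing the carbonyl is 8 carbons long (octane).
A ketone (C=O on an internal carbon) is the principal characteristic group, giving the suffix -one.
The numbering direction is chosen so that numbering from this end puts the carbonyl group at C-3 rather than C-6.
That gives the carbonyl at C-3; a bromo group at C-2.
Putting it together: 2-bromooctan-3-one.

2-bromooctan-3-one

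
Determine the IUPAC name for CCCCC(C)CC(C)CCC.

4,6-dimethyldecane

The longest carbon chain is 10 atoms: the parent is decane.
Number the chain so that the substituent locant set {4,6} is lower than {5,7} at the first point of difference.
With this numbering: methyl groups at C-4 and C-6.
Assembling the pieces gives 4,6-dimethyldecane.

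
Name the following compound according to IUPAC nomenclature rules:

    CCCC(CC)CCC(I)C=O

5-ethyl-2-iodooctanal

Counting along the main chain through the –CHO group gives 8 carbons: the parent is octane.
An aldehyde (terminal –CHO) is the principal characteristic group, giving the suffix -al.
Number the chain so that the aldehyde carbon is C-1 by definition.
This places an ethyl group at C-5; an iodo group at C-2.
Substituent prefixes are cited in alphabetical order (multiplying prefixes like di-/tri- are ignored for ordering).
Assembling the pieces gives 5-ethyl-2-iodooctanal.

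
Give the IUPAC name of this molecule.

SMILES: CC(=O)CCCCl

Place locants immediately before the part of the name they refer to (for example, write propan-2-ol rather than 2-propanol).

5-chloropentan-2-one

Counting along the main chain through the carbonyl gives 5 carbons: the parent is pentane.
The highest-priority functional group is a ketone (C=O on an internal carbon), so the name ends in -one.
Number the chain so that numbering from this end puts the carbonyl group at C-2 rather than C-4.
With this numbering: the carbonyl at C-2; a chloro group at C-5.
The name is 5-chloropentan-2-one.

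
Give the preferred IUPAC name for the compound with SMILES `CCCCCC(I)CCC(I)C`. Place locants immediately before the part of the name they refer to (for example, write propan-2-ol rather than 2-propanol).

2,5-diiododecane

The longest carbon chain is 10 atoms: the parent is decane.
The numbering direction is chosen so that the substituent locant set {2,5} is lower than {6,9} at the first point of difference.
With this numbering: iodo groups at C-2 and C-5.
The name is 2,5-diiododecane.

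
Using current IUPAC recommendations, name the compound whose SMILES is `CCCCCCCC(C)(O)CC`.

The longest carbon chain that includes the –OH group has 10 carbons, so the parent hydride is decane.
The highest-priority functional group is an alcohol (–OH), so the name ends in -ol.
The numbering direction is chosen so that numbering from this end puts the hydroxyl group at C-3 rather than C-8.
With this numbering: the hydroxyl at C-3; a methyl group at C-3.
Assembling the pieces gives 3-methyldecan-3-ol.

3-methyldecan-3-ol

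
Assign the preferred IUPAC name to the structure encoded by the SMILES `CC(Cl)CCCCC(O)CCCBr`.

1-bromo-9-chlorodecan-4-ol

The longest chain bearing the –OH group is 10 carbons long (decane).
The highest-priority functional group is an alcohol (–OH), so the name ends in -ol.
The numbering direction is chosen so that numbering from this end puts the hydroxyl group at C-4 rather than C-7.
This places the hydroxyl at C-4; a bromo group at C-1; a chloro group at C-9.
Substituent prefixes are cited in alphabetical order (multiplying prefixes like di-/tri- are ignored for ordering).
Assembling the pieces gives 1-bromo-9-chlorodecan-4-ol.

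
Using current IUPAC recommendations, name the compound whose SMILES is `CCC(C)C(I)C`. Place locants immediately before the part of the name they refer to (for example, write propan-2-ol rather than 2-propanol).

2-iodo-3-methylpentane

The longest carbon chain is 5 atoms: the parent is pentane.
Number the chain so that the substituent locant set {2,3} is lower than {3,4} at the first point of difference.
This places an iodo group at C-2; a methyl group at C-3.
Prefixes are listed alphabetically: iodo, methyl.
Putting it together: 2-iodo-3-methylpentane.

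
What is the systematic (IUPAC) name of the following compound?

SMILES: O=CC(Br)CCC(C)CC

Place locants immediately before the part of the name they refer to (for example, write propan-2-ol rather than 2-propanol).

2-bromo-5-methylheptanal

The longest carbon chain that includes the –CHO group has 7 carbons, so the parent hydride is heptane.
The principal characteristic group is an aldehyde (terminal –CHO), named with the suffix -al.
The numbering direction is chosen so that the aldehyde carbon is C-1 by definition.
That gives a bromo group at C-2; a methyl group at C-5.
Substituent prefixes are cited in alphabetical order (multiplying prefixes like di-/tri- are ignored for ordering).
Putting it together: 2-bromo-5-methylheptanal.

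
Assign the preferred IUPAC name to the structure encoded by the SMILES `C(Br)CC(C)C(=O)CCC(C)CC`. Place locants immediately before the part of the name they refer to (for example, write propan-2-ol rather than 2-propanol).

Counting along the main chain through the carbonyl gives 9 carbons: the parent is nonane.
The principal characteristic group is a ketone (C=O on an internal carbon), named with the suffix -one.
The numbering direction is chosen so that numbering from this end puts the carbonyl group at C-4 rather than C-6.
That gives the carbonyl at C-4; a bromo group at C-1; methyl groups at C-3 and C-7.
The substituents are ordered alphabetically, ignoring any di-/tri- multipliers.
Assembling the pieces gives 1-bromo-3,7-dimethylnonan-4-one.

1-bromo-3,7-dimethylnonan-4-one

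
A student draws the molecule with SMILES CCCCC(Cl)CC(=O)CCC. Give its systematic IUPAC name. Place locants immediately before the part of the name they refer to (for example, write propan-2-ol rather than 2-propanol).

6-chlorodecan-4-one

Counting along the main chain through the carbonyl gives 10 carbons: the parent is decane.
A ketone (C=O on an internal carbon) is the principal characteristic group, giving the suffix -one.
The numbering direction is chosen so that numbering from this end puts the carbonyl group at C-4 rather than C-7.
With this numbering: the carbonyl at C-4; a chloro group at C-6.
Assembling the pieces gives 6-chlorodecan-4-one.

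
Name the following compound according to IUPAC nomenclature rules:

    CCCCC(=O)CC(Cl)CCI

3-chloro-1-iodononan-5-one

The longest carbon chain that includes the carbonyl has 9 carbons, so the parent hydride is nonane.
The highest-priority functional group is a ketone (C=O on an internal carbon), so the name ends in -one.
Choose the numbering such that the substituent locant set {1,3} is lower than {7,9} at the first point of difference.
This places the carbonyl at C-5; a chloro group at C-3; an iodo group at C-1.
Prefixes are listed alphabetically: chloro, iodo.
Assembling the pieces gives 3-chloro-1-iodononan-5-one.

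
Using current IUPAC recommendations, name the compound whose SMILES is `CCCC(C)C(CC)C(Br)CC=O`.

3-bromo-4-ethyl-5-methyloctanal

The longest carbon chain that includes the –CHO group has 8 carbons, so the parent hydride is octane.
The highest-priority functional group is an aldehyde (terminal –CHO), so the name ends in -al.
Choose the numbering such that the aldehyde carbon is C-1 by definition.
With this numbering: a bromo group at C-3; an ethyl group at C-4; a methyl group at C-5.
Substituent prefixes are cited in alphabetical order (multiplying prefixes like di-/tri- are ignored for ordering).
Putting it together: 3-bromo-4-ethyl-5-methyloctanal.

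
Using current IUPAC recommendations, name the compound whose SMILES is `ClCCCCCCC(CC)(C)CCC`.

The parent chain contains 10 carbons (decane).
The numbering direction is chosen so that the substituent locant set {1,7,7} is lower than {4,4,10} at the first point of difference.
That gives a chloro group at C-1; an ethyl group at C-7; a methyl group at C-7.
Prefixes are listed alphabetically: chloro, ethyl, methyl.
Assembling the pieces gives 1-chloro-7-ethyl-7-methyldecane.

1-chloro-7-ethyl-7-methyldecane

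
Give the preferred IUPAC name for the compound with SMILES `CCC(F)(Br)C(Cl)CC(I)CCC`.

The longest carbon chain is 9 atoms: the parent is nonane.
Choose the numbering such that the substituent locant set {3,3,4,6} is lower than {4,6,7,7} at the first point of difference.
With this numbering: a bromo group at C-3; a chloro group at C-4; a fluoro group at C-3; an iodo group at C-6.
The substituents are ordered alphabetically, ignoring any di-/tri- multipliers.
Putting it together: 3-bromo-4-chloro-3-fluoro-6-iodononane.

3-bromo-4-chloro-3-fluoro-6-iodononane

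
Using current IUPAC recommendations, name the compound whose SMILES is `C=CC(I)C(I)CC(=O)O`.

3,4-diiodohex-5-enoic acid

The longest carbon chain that includes the –COOH group and the multiple bond has 6 carbons, so the parent hydride is hexane.
A carboxylic acid (terminal –COOH) is the principal characteristic group, giving the suffix -oic acid.
The chain contains a C=C double bond, so the unsaturation ending is -ene.
Number the chain so that the carboxylic acid carbon is C-1 by definition.
With this numbering: the double bond between C-5 and C-6; iodo groups at C-3 and C-4.
Putting it together: 3,4-diiodohex-5-enoic acid.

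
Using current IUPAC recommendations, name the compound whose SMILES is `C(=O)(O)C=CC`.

The longest carbon chain that includes the –COOH group and the multiple bond has 4 carbons, so the parent hydride is butane.
A carboxylic acid (terminal –COOH) is the principal characteristic group, giving the suffix -oic acid.
A C=C double bond in the chain gives the infix -ene-.
Number the chain so that the carboxylic acid carbon is C-1 by definition.
That gives the double bond between C-2 and C-3.
Putting it together: but-2-enoic acid.

but-2-enoic acid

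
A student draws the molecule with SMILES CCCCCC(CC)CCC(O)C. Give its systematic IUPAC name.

The longest chain bearing the –OH group is 10 carbons long (decane).
An alcohol (–OH) is the principal characteristic group, giving the suffix -ol.
Number the chain so that numbering from this end puts the hydroxyl group at C-2 rather than C-9.
This places the hydroxyl at C-2; an ethyl group at C-5.
Assembling the pieces gives 5-ethyldecan-2-ol.

5-ethyldecan-2-ol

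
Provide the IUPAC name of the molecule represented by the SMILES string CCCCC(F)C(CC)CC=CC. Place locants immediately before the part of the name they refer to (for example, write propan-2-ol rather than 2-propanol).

The longest carbon chain that includes the multiple bond has 10 carbons, so the parent hydride is decane.
There is one C=C double bond, indicated by the ending -ene.
The numbering direction is chosen so that numbering from this end puts the double bond at C-2 rather than C-8.
That gives the double bond between C-2 and C-3; an ethyl group at C-5; a fluoro group at C-6.
The substituents are ordered alphabetically, ignoring any di-/tri- multipliers.
The name is 5-ethyl-6-fluorodec-2-ene.

5-ethyl-6-fluorodec-2-ene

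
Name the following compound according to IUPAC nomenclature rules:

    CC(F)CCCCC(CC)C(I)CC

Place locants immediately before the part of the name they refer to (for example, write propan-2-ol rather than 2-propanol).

7-ethyl-2-fluoro-8-iododecane

The longest carbon chain is 10 atoms: the parent is decane.
Choose the numbering such that the substituent locant set {2,7,8} is lower than {3,4,9} at the first point of difference.
This places an ethyl group at C-7; a fluoro group at C-2; an iodo group at C-8.
Substituent prefixes are cited in alphabetical order (multiplying prefixes like di-/tri- are ignored for ordering).
Assembling the pieces gives 7-ethyl-2-fluoro-8-iododecane.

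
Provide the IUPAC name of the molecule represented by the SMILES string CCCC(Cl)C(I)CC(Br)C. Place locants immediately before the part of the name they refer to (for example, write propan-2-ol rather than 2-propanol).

2-bromo-5-chloro-4-iodooctane

The longest continuous carbon chain has 8 atoms, so the parent hydride is octane.
Number the chain so that the substituent locant set {2,4,5} is lower than {4,5,7} at the first point of difference.
With this numbering: a bromo group at C-2; a chloro group at C-5; an iodo group at C-4.
Substituent prefixes are cited in alphabetical order (multiplying prefixes like di-/tri- are ignored for ordering).
Putting it together: 2-bromo-5-chloro-4-iodooctane.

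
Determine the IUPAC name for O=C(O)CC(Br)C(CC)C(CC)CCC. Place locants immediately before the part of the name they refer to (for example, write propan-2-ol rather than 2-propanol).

3-bromo-4,5-diethyloctanoic acid

Counting along the main chain through the –COOH group gives 8 carbons: the parent is octane.
The highest-priority functional group is a carboxylic acid (terminal –COOH), so the name ends in -oic acid.
Number the chain so that the carboxylic acid carbon is C-1 by definition.
This places a bromo group at C-3; ethyl groups at C-4 and C-5.
Prefixes are listed alphabetically: bromo, ethyl.
Putting it together: 3-bromo-4,5-diethyloctanoic acid.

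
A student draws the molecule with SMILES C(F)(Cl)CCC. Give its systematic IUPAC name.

The longest carbon chain is 4 atoms: the parent is butane.
Number the chain so that the substituent locant set {1,1} is lower than {4,4} at the first point of difference.
This places a chloro group at C-1; a fluoro group at C-1.
The substituents are ordered alphabetically, ignoring any di-/tri- multipliers.
Putting it together: 1-chloro-1-fluorobutane.

1-chloro-1-fluorobutane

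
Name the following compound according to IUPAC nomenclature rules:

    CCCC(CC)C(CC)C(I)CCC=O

The longest carbon chain that includes the –CHO group has 9 carbons, so the parent hydride is nonane.
The principal characteristic group is an aldehyde (terminal –CHO), named with the suffix -al.
Choose the numbering such that the aldehyde carbon is C-1 by definition.
With this numbering: ethyl groups at C-5 and C-6; an iodo group at C-4.
Prefixes are listed alphabetically: ethyl, iodo.
Putting it together: 5,6-diethyl-4-iodononanal.

5,6-diethyl-4-iodononanal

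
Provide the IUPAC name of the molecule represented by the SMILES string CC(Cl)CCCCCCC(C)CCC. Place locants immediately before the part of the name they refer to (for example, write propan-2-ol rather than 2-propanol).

2-chloro-9-methyldodecane

The parent chain contains 12 carbons (dodecane).
Choose the numbering such that the substituent locant set {2,9} is lower than {4,11} at the first point of difference.
This places a chloro group at C-2; a methyl group at C-9.
The substituents are ordered alphabetically, ignoring any di-/tri- multipliers.
Putting it together: 2-chloro-9-methyldodecane.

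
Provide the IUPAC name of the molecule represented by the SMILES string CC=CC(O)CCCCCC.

Counting along the main chain through the –OH group and the multiple bond gives 10 carbons: the parent is decane.
The principal characteristic group is an alcohol (–OH), named with the suffix -ol.
There is one C=C double bond, indicated by the ending -ene.
Number the chain so that numbering from this end puts the hydroxyl group at C-4 rather than C-7.
With this numbering: the hydroxyl at C-4; the double bond between C-2 and C-3.
The name is dec-2-en-4-ol.

dec-2-en-4-ol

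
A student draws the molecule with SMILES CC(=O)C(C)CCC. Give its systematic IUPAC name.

The longest chain bearing the carbonyl is 6 carbons long (hexane).
The principal characteristic group is a ketone (C=O on an internal carbon), named with the suffix -one.
The numbering direction is chosen so that numbering from this end puts the carbonyl group at C-2 rather than C-5.
This places the carbonyl at C-2; a methyl group at C-3.
Putting it together: 3-methylhexan-2-one.

3-methylhexan-2-one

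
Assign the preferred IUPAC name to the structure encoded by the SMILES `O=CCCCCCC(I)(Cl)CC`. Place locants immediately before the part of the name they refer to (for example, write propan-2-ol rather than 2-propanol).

The longest chain bearing the –CHO group is 9 carbons long (nonane).
The highest-priority functional group is an aldehyde (terminal –CHO), so the name ends in -al.
Number the chain so that the aldehyde carbon is C-1 by definition.
With this numbering: a chloro group at C-7; an iodo group at C-7.
Substituent prefixes are cited in alphabetical order (multiplying prefixes like di-/tri- are ignored for ordering).
Putting it together: 7-chloro-7-iodononanal.

7-chloro-7-iodononanal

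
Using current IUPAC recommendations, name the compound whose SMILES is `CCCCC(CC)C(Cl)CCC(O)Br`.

1-bromo-4-chloro-5-ethylnonan-1-ol

The longest chain bearing the –OH group is 9 carbons long (nonane).
The highest-priority functional group is an alcohol (–OH), so the name ends in -ol.
Number the chain so that numbering from this end puts the hydroxyl group at C-1 rather than C-9.
That gives the hydroxyl at C-1; a bromo group at C-1; a chloro group at C-4; an ethyl group at C-5.
Substituent prefixes are cited in alphabetical order (multiplying prefixes like di-/tri- are ignored for ordering).
Putting it together: 1-bromo-4-chloro-5-ethylnonan-1-ol.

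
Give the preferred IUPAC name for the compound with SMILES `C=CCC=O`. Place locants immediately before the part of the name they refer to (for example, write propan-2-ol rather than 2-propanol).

The longest chain bearing the –CHO group and the multiple bond is 4 carbons long (butane).
An aldehyde (terminal –CHO) is the principal characteristic group, giving the suffix -al.
A C=C double bond in the chain gives the infix -ene-.
The numbering direction is chosen so that the aldehyde carbon is C-1 by definition.
With this numbering: the double bond between C-3 and C-4.
Assembling the pieces gives but-3-enal.

but-3-enal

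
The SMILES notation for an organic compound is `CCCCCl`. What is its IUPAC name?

1-chlorobutane

The parent chain contains 4 carbons (butane).
The numbering direction is chosen so that the substituent locant set {1} is lower than {4} at the first point of difference.
That gives a chloro group at C-1.
The name is 1-chlorobutane.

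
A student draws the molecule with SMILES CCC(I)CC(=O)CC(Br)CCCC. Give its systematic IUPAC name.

7-bromo-3-iodoundecan-5-one

The longest chain bearing the carbonyl is 11 carbons long (undecane).
The principal characteristic group is a ketone (C=O on an internal carbon), named with the suffix -one.
The numbering direction is chosen so that numbering from this end puts the carbonyl group at C-5 rather than C-7.
This places the carbonyl at C-5; a bromo group at C-7; an iodo group at C-3.
Prefixes are listed alphabetically: bromo, iodo.
Assembling the pieces gives 7-bromo-3-iodoundecan-5-one.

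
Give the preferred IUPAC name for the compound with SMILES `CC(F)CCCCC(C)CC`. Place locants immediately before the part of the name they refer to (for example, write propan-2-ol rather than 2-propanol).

The longest continuous carbon chain has 9 atoms, so the parent hydride is nonane.
Choose the numbering such that the substituent locant set {2,7} is lower than {3,8} at the first point of difference.
That gives a fluoro group at C-2; a methyl group at C-7.
Substituent prefixes are cited in alphabetical order (multiplying prefixes like di-/tri- are ignored for ordering).
Putting it together: 2-fluoro-7-methylnonane.

2-fluoro-7-methylnonane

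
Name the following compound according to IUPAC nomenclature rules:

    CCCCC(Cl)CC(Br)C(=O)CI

3-bromo-5-chloro-1-iodononan-2-one

The longest carbon chain that includes the carbonyl has 9 carbons, so the parent hydride is nonane.
A ketone (C=O on an internal carbon) is the principal characteristic group, giving the suffix -one.
Number the chain so that numbering from this end puts the carbonyl group at C-2 rather than C-8.
With this numbering: the carbonyl at C-2; a bromo group at C-3; a chloro group at C-5; an iodo group at C-1.
Substituent prefixes are cited in alphabetical order (multiplying prefixes like di-/tri- are ignored for ordering).
Assembling the pieces gives 3-bromo-5-chloro-1-iodononan-2-one.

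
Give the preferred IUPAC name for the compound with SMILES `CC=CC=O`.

but-2-enal

The longest carbon chain that includes the –CHO group and the multiple bond has 4 carbons, so the parent hydride is butane.
An aldehyde (terminal –CHO) is the principal characteristic group, giving the suffix -al.
A C=C double bond in the chain gives the infix -ene-.
The numbering direction is chosen so that the aldehyde carbon is C-1 by definition.
That gives the double bond between C-2 and C-3.
The name is but-2-enal.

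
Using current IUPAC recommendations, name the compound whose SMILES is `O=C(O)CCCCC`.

hexanoic acid

Counting along the main chain through the –COOH group gives 6 carbons: the parent is hexane.
A carboxylic acid (terminal –COOH) is the principal characteristic group, giving the suffix -oic acid.
Choose the numbering such that the carboxylic acid carbon is C-1 by definition.
Assembling the pieces gives hexanoic acid.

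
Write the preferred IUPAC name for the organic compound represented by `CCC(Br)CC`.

3-bromopentane

The longest carbon chain is 5 atoms: the parent is pentane.
Numbering from either end gives identical locants here.
This places a bromo group at C-3.
Assembling the pieces gives 3-bromopentane.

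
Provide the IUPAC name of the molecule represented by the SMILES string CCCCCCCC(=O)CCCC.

dodecan-5-one

Counting along the main chain through the carbonyl gives 12 carbons: the parent is dodecane.
The highest-priority functional group is a ketone (C=O on an internal carbon), so the name ends in -one.
Choose the numbering such that numbering from this end puts the carbonyl group at C-5 rather than C-8.
That gives the carbonyl at C-5.
The name is dodecan-5-one.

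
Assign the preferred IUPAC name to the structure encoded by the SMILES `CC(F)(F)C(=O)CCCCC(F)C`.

2,2,8-trifluorononan-3-one

Counting along the main chain through the carbonyl gives 9 carbons: the parent is nonane.
The principal characteristic group is a ketone (C=O on an internal carbon), named with the suffix -one.
The numbering direction is chosen so that numbering from this end puts the carbonyl group at C-3 rather than C-7.
That gives the carbonyl at C-3; fluoro groups at C-2 (×2) and C-8.
Putting it together: 2,2,8-trifluorononan-3-one.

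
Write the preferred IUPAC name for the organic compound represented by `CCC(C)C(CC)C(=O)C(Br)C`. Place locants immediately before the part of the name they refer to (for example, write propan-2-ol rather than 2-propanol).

Counting along the main chain through the carbonyl gives 7 carbons: the parent is heptane.
The highest-priority functional group is a ketone (C=O on an internal carbon), so the name ends in -one.
Choose the numbering such that numbering from this end puts the carbonyl group at C-3 rather than C-5.
That gives the carbonyl at C-3; a bromo group at C-2; an ethyl group at C-4; a methyl group at C-5.
The substituents are ordered alphabetically, ignoring any di-/tri- multipliers.
Assembling the pieces gives 2-bromo-4-ethyl-5-methylheptan-3-one.

2-bromo-4-ethyl-5-methylheptan-3-one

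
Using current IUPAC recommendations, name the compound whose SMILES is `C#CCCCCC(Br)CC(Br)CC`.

The longest chain bearing the multiple bond is 11 carbons long (undecane).
The chain contains a C≡C triple bond, so the unsaturation ending is -yne.
Number the chain so that numbering from this end puts the triple bond at C-1 rather than C-10.
This places the triple bond between C-1 and C-2; bromo groups at C-7 and C-9.
Assembling the pieces gives 7,9-dibromoundec-1-yne.

7,9-dibromoundec-1-yne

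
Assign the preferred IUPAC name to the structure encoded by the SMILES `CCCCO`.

The longest chain bearing the –OH group is 4 carbons long (butane).
The principal characteristic group is an alcohol (–OH), named with the suffix -ol.
The numbering direction is chosen so that numbering from this end puts the hydroxyl group at C-1 rather than C-4.
That gives the hydroxyl at C-1.
The name is butan-1-ol.

butan-1-ol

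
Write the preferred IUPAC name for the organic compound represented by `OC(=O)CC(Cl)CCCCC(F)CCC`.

Counting along the main chain through the –COOH group gives 11 carbons: the parent is undecane.
A carboxylic acid (terminal –COOH) is the principal characteristic group, giving the suffix -oic acid.
Number the chain so that the carboxylic acid carbon is C-1 by definition.
With this numbering: a chloro group at C-3; a fluoro group at C-8.
The substituents are ordered alphabetically, ignoring any di-/tri- multipliers.
Putting it together: 3-chloro-8-fluoroundecanoic acid.

3-chloro-8-fluoroundecanoic acid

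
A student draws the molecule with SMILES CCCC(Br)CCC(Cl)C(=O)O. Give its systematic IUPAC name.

5-bromo-2-chlorooctanoic acid

The longest carbon chain that includes the –COOH group has 8 carbons, so the parent hydride is octane.
The highest-priority functional group is a carboxylic acid (terminal –COOH), so the name ends in -oic acid.
Number the chain so that the carboxylic acid carbon is C-1 by definition.
That gives a bromo group at C-5; a chloro group at C-2.
The substituents are ordered alphabetically, ignoring any di-/tri- multipliers.
Putting it together: 5-bromo-2-chlorooctanoic acid.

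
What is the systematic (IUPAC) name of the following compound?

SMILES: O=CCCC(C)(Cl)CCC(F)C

4-chloro-7-fluoro-4-methyloctanal

Counting along the main chain through the –CHO group gives 8 carbons: the parent is octane.
The principal characteristic group is an aldehyde (terminal –CHO), named with the suffix -al.
Choose the numbering such that the aldehyde carbon is C-1 by definition.
With this numbering: a chloro group at C-4; a fluoro group at C-7; a methyl group at C-4.
The substituents are ordered alphabetically, ignoring any di-/tri- multipliers.
The name is 4-chloro-7-fluoro-4-methyloctanal.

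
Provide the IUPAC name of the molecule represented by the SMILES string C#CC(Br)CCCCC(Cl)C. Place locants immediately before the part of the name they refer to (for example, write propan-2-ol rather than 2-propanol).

The longest carbon chain that includes the multiple bond has 9 carbons, so the parent hydride is nonane.
The chain contains a C≡C triple bond, so the unsaturation ending is -yne.
Choose the numbering such that numbering from this end puts the triple bond at C-1 rather than C-8.
This places the triple bond between C-1 and C-2; a bromo group at C-3; a chloro group at C-8.
Prefixes are listed alphabetically: bromo, chloro.
Assembling the pieces gives 3-bromo-8-chloronon-1-yne.

3-bromo-8-chloronon-1-yne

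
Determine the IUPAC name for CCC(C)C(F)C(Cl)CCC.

5-chloro-4-fluoro-3-methyloctane

The longest carbon chain is 8 atoms: the parent is octane.
Number the chain so that the substituent locant set {3,4,5} is lower than {4,5,6} at the first point of difference.
With this numbering: a chloro group at C-5; a fluoro group at C-4; a methyl group at C-3.
Prefixes are listed alphabetically: chloro, fluoro, methyl.
The name is 5-chloro-4-fluoro-3-methyloctane.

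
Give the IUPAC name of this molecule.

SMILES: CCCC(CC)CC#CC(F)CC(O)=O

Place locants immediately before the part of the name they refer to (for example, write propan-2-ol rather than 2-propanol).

7-ethyl-3-fluorodec-4-ynoic acid

The longest carbon chain that includes the –COOH group and the multiple bond has 10 carbons, so the parent hydride is decane.
A carboxylic acid (terminal –COOH) is the principal characteristic group, giving the suffix -oic acid.
A C≡C triple bond in the chain gives the infix -yne-.
Choose the numbering such that the carboxylic acid carbon is C-1 by definition.
That gives the triple bond between C-4 and C-5; an ethyl group at C-7; a fluoro group at C-3.
The substituents are ordered alphabetically, ignoring any di-/tri- multipliers.
Putting it together: 7-ethyl-3-fluorodec-4-ynoic acid.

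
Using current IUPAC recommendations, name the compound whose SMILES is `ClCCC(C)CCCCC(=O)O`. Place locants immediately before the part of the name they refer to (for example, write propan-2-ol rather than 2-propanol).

8-chloro-6-methyloctanoic acid

The longest chain bearing the –COOH group is 8 carbons long (octane).
The principal characteristic group is a carboxylic acid (terminal –COOH), named with the suffix -oic acid.
Number the chain so that the carboxylic acid carbon is C-1 by definition.
This places a chloro group at C-8; a methyl group at C-6.
The substituents are ordered alphabetically, ignoring any di-/tri- multipliers.
Putting it together: 8-chloro-6-methyloctanoic acid.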